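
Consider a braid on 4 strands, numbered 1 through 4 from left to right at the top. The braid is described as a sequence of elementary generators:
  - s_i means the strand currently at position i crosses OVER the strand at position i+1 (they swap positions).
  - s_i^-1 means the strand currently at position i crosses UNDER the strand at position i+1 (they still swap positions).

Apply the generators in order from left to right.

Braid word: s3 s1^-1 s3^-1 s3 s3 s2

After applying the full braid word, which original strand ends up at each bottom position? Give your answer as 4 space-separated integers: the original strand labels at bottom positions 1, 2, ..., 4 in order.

Gen 1 (s3): strand 3 crosses over strand 4. Perm now: [1 2 4 3]
Gen 2 (s1^-1): strand 1 crosses under strand 2. Perm now: [2 1 4 3]
Gen 3 (s3^-1): strand 4 crosses under strand 3. Perm now: [2 1 3 4]
Gen 4 (s3): strand 3 crosses over strand 4. Perm now: [2 1 4 3]
Gen 5 (s3): strand 4 crosses over strand 3. Perm now: [2 1 3 4]
Gen 6 (s2): strand 1 crosses over strand 3. Perm now: [2 3 1 4]

Answer: 2 3 1 4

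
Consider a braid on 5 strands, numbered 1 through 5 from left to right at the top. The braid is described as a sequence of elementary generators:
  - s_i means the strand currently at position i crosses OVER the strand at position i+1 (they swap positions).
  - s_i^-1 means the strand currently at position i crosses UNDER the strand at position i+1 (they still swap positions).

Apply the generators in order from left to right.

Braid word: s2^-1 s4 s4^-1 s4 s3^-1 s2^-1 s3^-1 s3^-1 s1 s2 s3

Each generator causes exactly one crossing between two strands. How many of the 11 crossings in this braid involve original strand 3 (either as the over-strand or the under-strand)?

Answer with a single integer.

Gen 1: crossing 2x3. Involves strand 3? yes. Count so far: 1
Gen 2: crossing 4x5. Involves strand 3? no. Count so far: 1
Gen 3: crossing 5x4. Involves strand 3? no. Count so far: 1
Gen 4: crossing 4x5. Involves strand 3? no. Count so far: 1
Gen 5: crossing 2x5. Involves strand 3? no. Count so far: 1
Gen 6: crossing 3x5. Involves strand 3? yes. Count so far: 2
Gen 7: crossing 3x2. Involves strand 3? yes. Count so far: 3
Gen 8: crossing 2x3. Involves strand 3? yes. Count so far: 4
Gen 9: crossing 1x5. Involves strand 3? no. Count so far: 4
Gen 10: crossing 1x3. Involves strand 3? yes. Count so far: 5
Gen 11: crossing 1x2. Involves strand 3? no. Count so far: 5

Answer: 5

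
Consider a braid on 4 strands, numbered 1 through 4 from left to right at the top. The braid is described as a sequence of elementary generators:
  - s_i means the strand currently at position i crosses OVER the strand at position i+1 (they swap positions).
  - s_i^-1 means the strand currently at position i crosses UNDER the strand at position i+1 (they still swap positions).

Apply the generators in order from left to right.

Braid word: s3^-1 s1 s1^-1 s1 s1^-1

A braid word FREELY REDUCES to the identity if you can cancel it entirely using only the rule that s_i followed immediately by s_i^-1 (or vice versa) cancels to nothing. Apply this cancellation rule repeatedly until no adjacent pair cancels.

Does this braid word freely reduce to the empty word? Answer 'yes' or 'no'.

Answer: no

Derivation:
Gen 1 (s3^-1): push. Stack: [s3^-1]
Gen 2 (s1): push. Stack: [s3^-1 s1]
Gen 3 (s1^-1): cancels prior s1. Stack: [s3^-1]
Gen 4 (s1): push. Stack: [s3^-1 s1]
Gen 5 (s1^-1): cancels prior s1. Stack: [s3^-1]
Reduced word: s3^-1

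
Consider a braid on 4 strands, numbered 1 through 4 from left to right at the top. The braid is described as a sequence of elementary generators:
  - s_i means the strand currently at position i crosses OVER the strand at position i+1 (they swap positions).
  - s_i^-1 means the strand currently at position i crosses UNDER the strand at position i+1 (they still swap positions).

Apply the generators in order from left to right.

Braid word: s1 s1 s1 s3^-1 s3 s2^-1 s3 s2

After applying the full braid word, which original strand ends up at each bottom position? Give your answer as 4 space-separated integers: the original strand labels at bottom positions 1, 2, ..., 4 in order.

Gen 1 (s1): strand 1 crosses over strand 2. Perm now: [2 1 3 4]
Gen 2 (s1): strand 2 crosses over strand 1. Perm now: [1 2 3 4]
Gen 3 (s1): strand 1 crosses over strand 2. Perm now: [2 1 3 4]
Gen 4 (s3^-1): strand 3 crosses under strand 4. Perm now: [2 1 4 3]
Gen 5 (s3): strand 4 crosses over strand 3. Perm now: [2 1 3 4]
Gen 6 (s2^-1): strand 1 crosses under strand 3. Perm now: [2 3 1 4]
Gen 7 (s3): strand 1 crosses over strand 4. Perm now: [2 3 4 1]
Gen 8 (s2): strand 3 crosses over strand 4. Perm now: [2 4 3 1]

Answer: 2 4 3 1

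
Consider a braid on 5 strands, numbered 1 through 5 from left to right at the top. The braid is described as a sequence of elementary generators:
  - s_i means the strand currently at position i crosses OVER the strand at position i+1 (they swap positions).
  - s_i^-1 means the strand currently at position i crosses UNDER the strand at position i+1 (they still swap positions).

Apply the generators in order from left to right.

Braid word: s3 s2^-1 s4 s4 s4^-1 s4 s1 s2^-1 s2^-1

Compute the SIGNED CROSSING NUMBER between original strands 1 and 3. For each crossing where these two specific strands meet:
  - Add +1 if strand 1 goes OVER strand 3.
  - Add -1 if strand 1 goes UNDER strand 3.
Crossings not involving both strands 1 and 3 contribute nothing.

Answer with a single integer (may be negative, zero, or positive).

Answer: 0

Derivation:
Gen 1: crossing 3x4. Both 1&3? no. Sum: 0
Gen 2: crossing 2x4. Both 1&3? no. Sum: 0
Gen 3: crossing 3x5. Both 1&3? no. Sum: 0
Gen 4: crossing 5x3. Both 1&3? no. Sum: 0
Gen 5: crossing 3x5. Both 1&3? no. Sum: 0
Gen 6: crossing 5x3. Both 1&3? no. Sum: 0
Gen 7: crossing 1x4. Both 1&3? no. Sum: 0
Gen 8: crossing 1x2. Both 1&3? no. Sum: 0
Gen 9: crossing 2x1. Both 1&3? no. Sum: 0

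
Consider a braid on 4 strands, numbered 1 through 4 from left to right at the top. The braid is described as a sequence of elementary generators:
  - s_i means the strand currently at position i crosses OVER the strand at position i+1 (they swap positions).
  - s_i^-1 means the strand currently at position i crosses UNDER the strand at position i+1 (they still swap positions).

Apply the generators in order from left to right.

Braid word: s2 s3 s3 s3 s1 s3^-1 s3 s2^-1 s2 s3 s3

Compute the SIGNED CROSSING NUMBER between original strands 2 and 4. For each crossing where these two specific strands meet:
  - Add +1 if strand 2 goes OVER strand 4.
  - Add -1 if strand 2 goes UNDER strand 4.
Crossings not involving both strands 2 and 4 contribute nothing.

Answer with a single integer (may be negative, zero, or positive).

Answer: 3

Derivation:
Gen 1: crossing 2x3. Both 2&4? no. Sum: 0
Gen 2: 2 over 4. Both 2&4? yes. Contrib: +1. Sum: 1
Gen 3: 4 over 2. Both 2&4? yes. Contrib: -1. Sum: 0
Gen 4: 2 over 4. Both 2&4? yes. Contrib: +1. Sum: 1
Gen 5: crossing 1x3. Both 2&4? no. Sum: 1
Gen 6: 4 under 2. Both 2&4? yes. Contrib: +1. Sum: 2
Gen 7: 2 over 4. Both 2&4? yes. Contrib: +1. Sum: 3
Gen 8: crossing 1x4. Both 2&4? no. Sum: 3
Gen 9: crossing 4x1. Both 2&4? no. Sum: 3
Gen 10: 4 over 2. Both 2&4? yes. Contrib: -1. Sum: 2
Gen 11: 2 over 4. Both 2&4? yes. Contrib: +1. Sum: 3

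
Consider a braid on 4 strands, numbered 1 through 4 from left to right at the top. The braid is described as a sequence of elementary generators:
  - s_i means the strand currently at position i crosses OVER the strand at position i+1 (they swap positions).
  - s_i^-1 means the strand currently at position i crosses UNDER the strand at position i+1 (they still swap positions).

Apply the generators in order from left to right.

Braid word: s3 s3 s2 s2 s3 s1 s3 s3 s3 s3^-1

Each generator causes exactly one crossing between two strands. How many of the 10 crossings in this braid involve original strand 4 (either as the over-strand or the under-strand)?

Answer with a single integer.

Gen 1: crossing 3x4. Involves strand 4? yes. Count so far: 1
Gen 2: crossing 4x3. Involves strand 4? yes. Count so far: 2
Gen 3: crossing 2x3. Involves strand 4? no. Count so far: 2
Gen 4: crossing 3x2. Involves strand 4? no. Count so far: 2
Gen 5: crossing 3x4. Involves strand 4? yes. Count so far: 3
Gen 6: crossing 1x2. Involves strand 4? no. Count so far: 3
Gen 7: crossing 4x3. Involves strand 4? yes. Count so far: 4
Gen 8: crossing 3x4. Involves strand 4? yes. Count so far: 5
Gen 9: crossing 4x3. Involves strand 4? yes. Count so far: 6
Gen 10: crossing 3x4. Involves strand 4? yes. Count so far: 7

Answer: 7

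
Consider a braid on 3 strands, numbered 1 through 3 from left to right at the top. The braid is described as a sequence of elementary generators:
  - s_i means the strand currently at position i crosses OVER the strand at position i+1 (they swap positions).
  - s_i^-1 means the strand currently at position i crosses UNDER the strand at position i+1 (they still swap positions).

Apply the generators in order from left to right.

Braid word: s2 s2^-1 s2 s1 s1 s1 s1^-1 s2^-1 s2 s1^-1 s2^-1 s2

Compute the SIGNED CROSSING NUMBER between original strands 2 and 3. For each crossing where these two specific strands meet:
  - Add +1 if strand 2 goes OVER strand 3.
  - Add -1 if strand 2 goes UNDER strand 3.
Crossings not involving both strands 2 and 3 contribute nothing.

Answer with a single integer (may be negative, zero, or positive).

Gen 1: 2 over 3. Both 2&3? yes. Contrib: +1. Sum: 1
Gen 2: 3 under 2. Both 2&3? yes. Contrib: +1. Sum: 2
Gen 3: 2 over 3. Both 2&3? yes. Contrib: +1. Sum: 3
Gen 4: crossing 1x3. Both 2&3? no. Sum: 3
Gen 5: crossing 3x1. Both 2&3? no. Sum: 3
Gen 6: crossing 1x3. Both 2&3? no. Sum: 3
Gen 7: crossing 3x1. Both 2&3? no. Sum: 3
Gen 8: 3 under 2. Both 2&3? yes. Contrib: +1. Sum: 4
Gen 9: 2 over 3. Both 2&3? yes. Contrib: +1. Sum: 5
Gen 10: crossing 1x3. Both 2&3? no. Sum: 5
Gen 11: crossing 1x2. Both 2&3? no. Sum: 5
Gen 12: crossing 2x1. Both 2&3? no. Sum: 5

Answer: 5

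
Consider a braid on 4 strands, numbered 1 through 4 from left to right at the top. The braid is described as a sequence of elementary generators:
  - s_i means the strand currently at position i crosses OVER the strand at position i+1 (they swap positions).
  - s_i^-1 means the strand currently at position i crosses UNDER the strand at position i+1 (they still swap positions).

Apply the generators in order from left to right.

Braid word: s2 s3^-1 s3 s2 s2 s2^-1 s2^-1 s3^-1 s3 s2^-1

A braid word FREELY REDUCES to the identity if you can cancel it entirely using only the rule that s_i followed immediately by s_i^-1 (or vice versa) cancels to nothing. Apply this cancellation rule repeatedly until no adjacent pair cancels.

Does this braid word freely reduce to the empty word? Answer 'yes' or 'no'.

Answer: yes

Derivation:
Gen 1 (s2): push. Stack: [s2]
Gen 2 (s3^-1): push. Stack: [s2 s3^-1]
Gen 3 (s3): cancels prior s3^-1. Stack: [s2]
Gen 4 (s2): push. Stack: [s2 s2]
Gen 5 (s2): push. Stack: [s2 s2 s2]
Gen 6 (s2^-1): cancels prior s2. Stack: [s2 s2]
Gen 7 (s2^-1): cancels prior s2. Stack: [s2]
Gen 8 (s3^-1): push. Stack: [s2 s3^-1]
Gen 9 (s3): cancels prior s3^-1. Stack: [s2]
Gen 10 (s2^-1): cancels prior s2. Stack: []
Reduced word: (empty)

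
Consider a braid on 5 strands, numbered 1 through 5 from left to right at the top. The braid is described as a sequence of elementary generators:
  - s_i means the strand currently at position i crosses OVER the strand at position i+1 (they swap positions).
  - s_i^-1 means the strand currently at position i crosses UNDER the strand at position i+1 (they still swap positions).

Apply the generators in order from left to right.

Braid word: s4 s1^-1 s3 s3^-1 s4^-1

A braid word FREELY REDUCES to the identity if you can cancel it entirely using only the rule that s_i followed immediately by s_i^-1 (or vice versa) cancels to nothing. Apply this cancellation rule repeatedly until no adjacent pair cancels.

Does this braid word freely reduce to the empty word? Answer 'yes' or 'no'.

Gen 1 (s4): push. Stack: [s4]
Gen 2 (s1^-1): push. Stack: [s4 s1^-1]
Gen 3 (s3): push. Stack: [s4 s1^-1 s3]
Gen 4 (s3^-1): cancels prior s3. Stack: [s4 s1^-1]
Gen 5 (s4^-1): push. Stack: [s4 s1^-1 s4^-1]
Reduced word: s4 s1^-1 s4^-1

Answer: no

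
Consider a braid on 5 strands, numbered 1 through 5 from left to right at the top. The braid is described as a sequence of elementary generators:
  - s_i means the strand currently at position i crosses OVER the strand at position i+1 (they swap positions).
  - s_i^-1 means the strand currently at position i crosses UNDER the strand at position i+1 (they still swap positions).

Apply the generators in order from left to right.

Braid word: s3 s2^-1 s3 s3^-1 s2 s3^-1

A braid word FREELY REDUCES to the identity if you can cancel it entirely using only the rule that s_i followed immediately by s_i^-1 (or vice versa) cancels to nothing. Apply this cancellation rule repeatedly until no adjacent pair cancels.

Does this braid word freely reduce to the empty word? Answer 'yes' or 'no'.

Answer: yes

Derivation:
Gen 1 (s3): push. Stack: [s3]
Gen 2 (s2^-1): push. Stack: [s3 s2^-1]
Gen 3 (s3): push. Stack: [s3 s2^-1 s3]
Gen 4 (s3^-1): cancels prior s3. Stack: [s3 s2^-1]
Gen 5 (s2): cancels prior s2^-1. Stack: [s3]
Gen 6 (s3^-1): cancels prior s3. Stack: []
Reduced word: (empty)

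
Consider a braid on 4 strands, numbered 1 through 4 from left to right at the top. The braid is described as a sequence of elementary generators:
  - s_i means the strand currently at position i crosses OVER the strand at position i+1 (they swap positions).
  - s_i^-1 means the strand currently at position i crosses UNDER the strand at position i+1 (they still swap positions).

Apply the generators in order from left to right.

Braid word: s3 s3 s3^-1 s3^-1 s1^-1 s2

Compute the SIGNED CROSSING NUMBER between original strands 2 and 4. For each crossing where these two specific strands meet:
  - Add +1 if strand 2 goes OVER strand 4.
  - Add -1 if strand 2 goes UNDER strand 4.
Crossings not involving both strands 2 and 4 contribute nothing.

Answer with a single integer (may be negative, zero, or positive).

Gen 1: crossing 3x4. Both 2&4? no. Sum: 0
Gen 2: crossing 4x3. Both 2&4? no. Sum: 0
Gen 3: crossing 3x4. Both 2&4? no. Sum: 0
Gen 4: crossing 4x3. Both 2&4? no. Sum: 0
Gen 5: crossing 1x2. Both 2&4? no. Sum: 0
Gen 6: crossing 1x3. Both 2&4? no. Sum: 0

Answer: 0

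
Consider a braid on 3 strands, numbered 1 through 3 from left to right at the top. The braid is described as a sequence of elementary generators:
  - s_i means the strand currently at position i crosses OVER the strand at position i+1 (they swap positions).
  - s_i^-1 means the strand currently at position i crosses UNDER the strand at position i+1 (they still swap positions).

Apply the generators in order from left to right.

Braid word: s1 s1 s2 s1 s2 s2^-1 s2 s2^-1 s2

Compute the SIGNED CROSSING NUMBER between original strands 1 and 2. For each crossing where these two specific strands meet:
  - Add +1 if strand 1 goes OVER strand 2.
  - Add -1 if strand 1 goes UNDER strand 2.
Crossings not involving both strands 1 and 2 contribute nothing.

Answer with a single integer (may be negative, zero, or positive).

Answer: 5

Derivation:
Gen 1: 1 over 2. Both 1&2? yes. Contrib: +1. Sum: 1
Gen 2: 2 over 1. Both 1&2? yes. Contrib: -1. Sum: 0
Gen 3: crossing 2x3. Both 1&2? no. Sum: 0
Gen 4: crossing 1x3. Both 1&2? no. Sum: 0
Gen 5: 1 over 2. Both 1&2? yes. Contrib: +1. Sum: 1
Gen 6: 2 under 1. Both 1&2? yes. Contrib: +1. Sum: 2
Gen 7: 1 over 2. Both 1&2? yes. Contrib: +1. Sum: 3
Gen 8: 2 under 1. Both 1&2? yes. Contrib: +1. Sum: 4
Gen 9: 1 over 2. Both 1&2? yes. Contrib: +1. Sum: 5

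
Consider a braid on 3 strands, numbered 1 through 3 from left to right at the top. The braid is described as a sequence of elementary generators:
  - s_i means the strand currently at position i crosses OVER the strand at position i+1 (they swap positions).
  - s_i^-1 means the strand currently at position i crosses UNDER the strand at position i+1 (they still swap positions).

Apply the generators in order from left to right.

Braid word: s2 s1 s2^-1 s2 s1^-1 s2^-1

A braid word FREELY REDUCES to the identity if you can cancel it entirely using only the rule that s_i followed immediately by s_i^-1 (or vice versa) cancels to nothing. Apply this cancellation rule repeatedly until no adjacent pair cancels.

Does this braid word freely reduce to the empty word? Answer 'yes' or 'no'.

Gen 1 (s2): push. Stack: [s2]
Gen 2 (s1): push. Stack: [s2 s1]
Gen 3 (s2^-1): push. Stack: [s2 s1 s2^-1]
Gen 4 (s2): cancels prior s2^-1. Stack: [s2 s1]
Gen 5 (s1^-1): cancels prior s1. Stack: [s2]
Gen 6 (s2^-1): cancels prior s2. Stack: []
Reduced word: (empty)

Answer: yes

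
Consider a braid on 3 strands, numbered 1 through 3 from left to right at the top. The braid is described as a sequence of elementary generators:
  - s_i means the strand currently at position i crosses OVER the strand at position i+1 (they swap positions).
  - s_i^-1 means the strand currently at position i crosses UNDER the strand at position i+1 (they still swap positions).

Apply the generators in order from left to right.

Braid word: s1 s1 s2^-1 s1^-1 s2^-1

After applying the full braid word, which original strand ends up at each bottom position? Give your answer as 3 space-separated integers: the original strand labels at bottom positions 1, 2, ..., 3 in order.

Answer: 3 2 1

Derivation:
Gen 1 (s1): strand 1 crosses over strand 2. Perm now: [2 1 3]
Gen 2 (s1): strand 2 crosses over strand 1. Perm now: [1 2 3]
Gen 3 (s2^-1): strand 2 crosses under strand 3. Perm now: [1 3 2]
Gen 4 (s1^-1): strand 1 crosses under strand 3. Perm now: [3 1 2]
Gen 5 (s2^-1): strand 1 crosses under strand 2. Perm now: [3 2 1]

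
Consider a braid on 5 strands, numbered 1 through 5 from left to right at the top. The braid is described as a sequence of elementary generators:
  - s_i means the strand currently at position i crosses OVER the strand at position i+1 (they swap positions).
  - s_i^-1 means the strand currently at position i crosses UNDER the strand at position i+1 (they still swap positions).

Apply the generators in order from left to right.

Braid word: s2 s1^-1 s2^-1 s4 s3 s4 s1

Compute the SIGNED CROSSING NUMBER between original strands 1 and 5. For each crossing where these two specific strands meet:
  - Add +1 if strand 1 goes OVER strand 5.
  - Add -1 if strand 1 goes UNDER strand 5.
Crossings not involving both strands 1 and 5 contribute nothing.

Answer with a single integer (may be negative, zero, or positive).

Answer: 1

Derivation:
Gen 1: crossing 2x3. Both 1&5? no. Sum: 0
Gen 2: crossing 1x3. Both 1&5? no. Sum: 0
Gen 3: crossing 1x2. Both 1&5? no. Sum: 0
Gen 4: crossing 4x5. Both 1&5? no. Sum: 0
Gen 5: 1 over 5. Both 1&5? yes. Contrib: +1. Sum: 1
Gen 6: crossing 1x4. Both 1&5? no. Sum: 1
Gen 7: crossing 3x2. Both 1&5? no. Sum: 1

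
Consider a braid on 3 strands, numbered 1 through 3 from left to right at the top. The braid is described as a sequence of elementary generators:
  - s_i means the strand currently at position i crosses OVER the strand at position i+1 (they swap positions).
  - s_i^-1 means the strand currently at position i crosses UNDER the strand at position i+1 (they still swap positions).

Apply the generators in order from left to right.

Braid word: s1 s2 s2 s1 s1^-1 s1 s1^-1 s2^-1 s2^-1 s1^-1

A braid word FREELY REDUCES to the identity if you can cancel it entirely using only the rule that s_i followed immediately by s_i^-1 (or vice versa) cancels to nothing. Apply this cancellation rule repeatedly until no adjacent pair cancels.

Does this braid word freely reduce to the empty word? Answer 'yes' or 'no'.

Answer: yes

Derivation:
Gen 1 (s1): push. Stack: [s1]
Gen 2 (s2): push. Stack: [s1 s2]
Gen 3 (s2): push. Stack: [s1 s2 s2]
Gen 4 (s1): push. Stack: [s1 s2 s2 s1]
Gen 5 (s1^-1): cancels prior s1. Stack: [s1 s2 s2]
Gen 6 (s1): push. Stack: [s1 s2 s2 s1]
Gen 7 (s1^-1): cancels prior s1. Stack: [s1 s2 s2]
Gen 8 (s2^-1): cancels prior s2. Stack: [s1 s2]
Gen 9 (s2^-1): cancels prior s2. Stack: [s1]
Gen 10 (s1^-1): cancels prior s1. Stack: []
Reduced word: (empty)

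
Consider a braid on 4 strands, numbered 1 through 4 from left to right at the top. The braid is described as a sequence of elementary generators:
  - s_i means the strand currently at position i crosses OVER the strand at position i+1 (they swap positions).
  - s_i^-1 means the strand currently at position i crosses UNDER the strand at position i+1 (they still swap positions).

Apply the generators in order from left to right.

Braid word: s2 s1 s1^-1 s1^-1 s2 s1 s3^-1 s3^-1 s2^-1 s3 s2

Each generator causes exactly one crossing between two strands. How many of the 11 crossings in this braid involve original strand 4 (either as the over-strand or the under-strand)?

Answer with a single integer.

Gen 1: crossing 2x3. Involves strand 4? no. Count so far: 0
Gen 2: crossing 1x3. Involves strand 4? no. Count so far: 0
Gen 3: crossing 3x1. Involves strand 4? no. Count so far: 0
Gen 4: crossing 1x3. Involves strand 4? no. Count so far: 0
Gen 5: crossing 1x2. Involves strand 4? no. Count so far: 0
Gen 6: crossing 3x2. Involves strand 4? no. Count so far: 0
Gen 7: crossing 1x4. Involves strand 4? yes. Count so far: 1
Gen 8: crossing 4x1. Involves strand 4? yes. Count so far: 2
Gen 9: crossing 3x1. Involves strand 4? no. Count so far: 2
Gen 10: crossing 3x4. Involves strand 4? yes. Count so far: 3
Gen 11: crossing 1x4. Involves strand 4? yes. Count so far: 4

Answer: 4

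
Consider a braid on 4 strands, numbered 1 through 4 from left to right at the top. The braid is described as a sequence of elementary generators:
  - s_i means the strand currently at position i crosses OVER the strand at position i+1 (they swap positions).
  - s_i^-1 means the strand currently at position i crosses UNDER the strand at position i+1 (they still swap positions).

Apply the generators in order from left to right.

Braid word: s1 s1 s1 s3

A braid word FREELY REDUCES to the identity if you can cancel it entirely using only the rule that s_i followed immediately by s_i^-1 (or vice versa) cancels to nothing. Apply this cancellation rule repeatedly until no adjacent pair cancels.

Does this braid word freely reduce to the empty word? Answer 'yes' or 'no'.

Gen 1 (s1): push. Stack: [s1]
Gen 2 (s1): push. Stack: [s1 s1]
Gen 3 (s1): push. Stack: [s1 s1 s1]
Gen 4 (s3): push. Stack: [s1 s1 s1 s3]
Reduced word: s1 s1 s1 s3

Answer: no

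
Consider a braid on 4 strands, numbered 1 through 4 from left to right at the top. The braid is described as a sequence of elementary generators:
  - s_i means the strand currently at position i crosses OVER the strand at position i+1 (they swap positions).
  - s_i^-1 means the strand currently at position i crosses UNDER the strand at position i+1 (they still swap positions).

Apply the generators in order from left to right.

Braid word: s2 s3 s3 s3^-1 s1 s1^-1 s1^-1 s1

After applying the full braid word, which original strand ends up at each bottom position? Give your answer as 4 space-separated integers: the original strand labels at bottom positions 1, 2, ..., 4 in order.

Answer: 1 3 4 2

Derivation:
Gen 1 (s2): strand 2 crosses over strand 3. Perm now: [1 3 2 4]
Gen 2 (s3): strand 2 crosses over strand 4. Perm now: [1 3 4 2]
Gen 3 (s3): strand 4 crosses over strand 2. Perm now: [1 3 2 4]
Gen 4 (s3^-1): strand 2 crosses under strand 4. Perm now: [1 3 4 2]
Gen 5 (s1): strand 1 crosses over strand 3. Perm now: [3 1 4 2]
Gen 6 (s1^-1): strand 3 crosses under strand 1. Perm now: [1 3 4 2]
Gen 7 (s1^-1): strand 1 crosses under strand 3. Perm now: [3 1 4 2]
Gen 8 (s1): strand 3 crosses over strand 1. Perm now: [1 3 4 2]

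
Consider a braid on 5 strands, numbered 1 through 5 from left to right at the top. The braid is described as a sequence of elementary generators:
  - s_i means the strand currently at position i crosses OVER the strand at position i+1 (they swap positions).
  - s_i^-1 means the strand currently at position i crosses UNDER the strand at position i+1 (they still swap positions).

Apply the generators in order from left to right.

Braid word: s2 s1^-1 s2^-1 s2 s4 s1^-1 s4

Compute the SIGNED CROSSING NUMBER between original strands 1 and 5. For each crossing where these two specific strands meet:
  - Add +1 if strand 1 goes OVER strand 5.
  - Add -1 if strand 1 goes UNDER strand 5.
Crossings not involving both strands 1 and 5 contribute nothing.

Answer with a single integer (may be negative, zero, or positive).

Answer: 0

Derivation:
Gen 1: crossing 2x3. Both 1&5? no. Sum: 0
Gen 2: crossing 1x3. Both 1&5? no. Sum: 0
Gen 3: crossing 1x2. Both 1&5? no. Sum: 0
Gen 4: crossing 2x1. Both 1&5? no. Sum: 0
Gen 5: crossing 4x5. Both 1&5? no. Sum: 0
Gen 6: crossing 3x1. Both 1&5? no. Sum: 0
Gen 7: crossing 5x4. Both 1&5? no. Sum: 0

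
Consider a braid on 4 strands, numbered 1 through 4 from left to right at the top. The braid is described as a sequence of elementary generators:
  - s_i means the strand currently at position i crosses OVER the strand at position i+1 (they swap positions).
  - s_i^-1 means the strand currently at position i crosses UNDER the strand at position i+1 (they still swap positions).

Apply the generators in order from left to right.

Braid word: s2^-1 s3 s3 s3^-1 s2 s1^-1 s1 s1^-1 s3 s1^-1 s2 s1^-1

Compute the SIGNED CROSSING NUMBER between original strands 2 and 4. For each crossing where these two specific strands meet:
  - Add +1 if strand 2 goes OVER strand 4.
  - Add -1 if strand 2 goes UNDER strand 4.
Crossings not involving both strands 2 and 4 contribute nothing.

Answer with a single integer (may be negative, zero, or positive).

Answer: -2

Derivation:
Gen 1: crossing 2x3. Both 2&4? no. Sum: 0
Gen 2: 2 over 4. Both 2&4? yes. Contrib: +1. Sum: 1
Gen 3: 4 over 2. Both 2&4? yes. Contrib: -1. Sum: 0
Gen 4: 2 under 4. Both 2&4? yes. Contrib: -1. Sum: -1
Gen 5: crossing 3x4. Both 2&4? no. Sum: -1
Gen 6: crossing 1x4. Both 2&4? no. Sum: -1
Gen 7: crossing 4x1. Both 2&4? no. Sum: -1
Gen 8: crossing 1x4. Both 2&4? no. Sum: -1
Gen 9: crossing 3x2. Both 2&4? no. Sum: -1
Gen 10: crossing 4x1. Both 2&4? no. Sum: -1
Gen 11: 4 over 2. Both 2&4? yes. Contrib: -1. Sum: -2
Gen 12: crossing 1x2. Both 2&4? no. Sum: -2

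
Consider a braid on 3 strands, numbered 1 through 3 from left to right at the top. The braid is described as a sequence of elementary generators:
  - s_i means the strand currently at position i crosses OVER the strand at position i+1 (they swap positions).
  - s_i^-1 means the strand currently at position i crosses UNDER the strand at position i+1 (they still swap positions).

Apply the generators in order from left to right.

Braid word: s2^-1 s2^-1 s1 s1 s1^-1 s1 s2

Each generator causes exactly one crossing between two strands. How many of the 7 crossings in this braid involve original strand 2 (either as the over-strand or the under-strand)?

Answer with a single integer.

Answer: 7

Derivation:
Gen 1: crossing 2x3. Involves strand 2? yes. Count so far: 1
Gen 2: crossing 3x2. Involves strand 2? yes. Count so far: 2
Gen 3: crossing 1x2. Involves strand 2? yes. Count so far: 3
Gen 4: crossing 2x1. Involves strand 2? yes. Count so far: 4
Gen 5: crossing 1x2. Involves strand 2? yes. Count so far: 5
Gen 6: crossing 2x1. Involves strand 2? yes. Count so far: 6
Gen 7: crossing 2x3. Involves strand 2? yes. Count so far: 7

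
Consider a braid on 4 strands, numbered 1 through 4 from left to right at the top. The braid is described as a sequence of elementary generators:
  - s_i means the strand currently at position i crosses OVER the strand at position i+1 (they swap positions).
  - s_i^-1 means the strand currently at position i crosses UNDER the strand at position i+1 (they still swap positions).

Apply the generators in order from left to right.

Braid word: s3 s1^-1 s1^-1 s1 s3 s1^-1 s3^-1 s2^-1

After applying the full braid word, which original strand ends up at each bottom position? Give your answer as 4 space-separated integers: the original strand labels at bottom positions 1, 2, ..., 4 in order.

Gen 1 (s3): strand 3 crosses over strand 4. Perm now: [1 2 4 3]
Gen 2 (s1^-1): strand 1 crosses under strand 2. Perm now: [2 1 4 3]
Gen 3 (s1^-1): strand 2 crosses under strand 1. Perm now: [1 2 4 3]
Gen 4 (s1): strand 1 crosses over strand 2. Perm now: [2 1 4 3]
Gen 5 (s3): strand 4 crosses over strand 3. Perm now: [2 1 3 4]
Gen 6 (s1^-1): strand 2 crosses under strand 1. Perm now: [1 2 3 4]
Gen 7 (s3^-1): strand 3 crosses under strand 4. Perm now: [1 2 4 3]
Gen 8 (s2^-1): strand 2 crosses under strand 4. Perm now: [1 4 2 3]

Answer: 1 4 2 3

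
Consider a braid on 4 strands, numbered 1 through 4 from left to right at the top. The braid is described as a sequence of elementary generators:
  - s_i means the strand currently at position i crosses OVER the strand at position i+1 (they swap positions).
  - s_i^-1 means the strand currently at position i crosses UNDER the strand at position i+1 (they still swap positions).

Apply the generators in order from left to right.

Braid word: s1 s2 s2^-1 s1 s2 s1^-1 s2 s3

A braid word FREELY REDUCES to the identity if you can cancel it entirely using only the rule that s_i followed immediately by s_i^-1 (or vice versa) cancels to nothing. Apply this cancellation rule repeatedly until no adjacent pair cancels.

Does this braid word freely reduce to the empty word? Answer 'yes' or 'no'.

Answer: no

Derivation:
Gen 1 (s1): push. Stack: [s1]
Gen 2 (s2): push. Stack: [s1 s2]
Gen 3 (s2^-1): cancels prior s2. Stack: [s1]
Gen 4 (s1): push. Stack: [s1 s1]
Gen 5 (s2): push. Stack: [s1 s1 s2]
Gen 6 (s1^-1): push. Stack: [s1 s1 s2 s1^-1]
Gen 7 (s2): push. Stack: [s1 s1 s2 s1^-1 s2]
Gen 8 (s3): push. Stack: [s1 s1 s2 s1^-1 s2 s3]
Reduced word: s1 s1 s2 s1^-1 s2 s3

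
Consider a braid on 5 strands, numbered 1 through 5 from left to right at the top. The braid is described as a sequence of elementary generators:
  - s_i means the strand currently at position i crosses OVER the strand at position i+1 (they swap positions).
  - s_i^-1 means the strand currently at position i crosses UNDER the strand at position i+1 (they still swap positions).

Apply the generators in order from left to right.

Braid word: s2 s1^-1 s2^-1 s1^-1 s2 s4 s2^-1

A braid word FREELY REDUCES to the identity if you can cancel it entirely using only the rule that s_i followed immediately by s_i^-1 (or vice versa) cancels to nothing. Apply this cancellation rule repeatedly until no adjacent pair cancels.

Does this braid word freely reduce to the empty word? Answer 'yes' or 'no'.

Gen 1 (s2): push. Stack: [s2]
Gen 2 (s1^-1): push. Stack: [s2 s1^-1]
Gen 3 (s2^-1): push. Stack: [s2 s1^-1 s2^-1]
Gen 4 (s1^-1): push. Stack: [s2 s1^-1 s2^-1 s1^-1]
Gen 5 (s2): push. Stack: [s2 s1^-1 s2^-1 s1^-1 s2]
Gen 6 (s4): push. Stack: [s2 s1^-1 s2^-1 s1^-1 s2 s4]
Gen 7 (s2^-1): push. Stack: [s2 s1^-1 s2^-1 s1^-1 s2 s4 s2^-1]
Reduced word: s2 s1^-1 s2^-1 s1^-1 s2 s4 s2^-1

Answer: no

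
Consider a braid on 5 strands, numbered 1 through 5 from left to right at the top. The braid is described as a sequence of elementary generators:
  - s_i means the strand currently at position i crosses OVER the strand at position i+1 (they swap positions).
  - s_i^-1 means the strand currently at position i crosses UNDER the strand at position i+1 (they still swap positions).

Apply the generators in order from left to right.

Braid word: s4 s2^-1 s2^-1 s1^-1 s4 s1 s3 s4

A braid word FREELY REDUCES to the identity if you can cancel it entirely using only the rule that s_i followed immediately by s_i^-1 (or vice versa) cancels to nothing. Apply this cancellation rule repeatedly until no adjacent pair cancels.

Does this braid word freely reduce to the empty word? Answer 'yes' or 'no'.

Answer: no

Derivation:
Gen 1 (s4): push. Stack: [s4]
Gen 2 (s2^-1): push. Stack: [s4 s2^-1]
Gen 3 (s2^-1): push. Stack: [s4 s2^-1 s2^-1]
Gen 4 (s1^-1): push. Stack: [s4 s2^-1 s2^-1 s1^-1]
Gen 5 (s4): push. Stack: [s4 s2^-1 s2^-1 s1^-1 s4]
Gen 6 (s1): push. Stack: [s4 s2^-1 s2^-1 s1^-1 s4 s1]
Gen 7 (s3): push. Stack: [s4 s2^-1 s2^-1 s1^-1 s4 s1 s3]
Gen 8 (s4): push. Stack: [s4 s2^-1 s2^-1 s1^-1 s4 s1 s3 s4]
Reduced word: s4 s2^-1 s2^-1 s1^-1 s4 s1 s3 s4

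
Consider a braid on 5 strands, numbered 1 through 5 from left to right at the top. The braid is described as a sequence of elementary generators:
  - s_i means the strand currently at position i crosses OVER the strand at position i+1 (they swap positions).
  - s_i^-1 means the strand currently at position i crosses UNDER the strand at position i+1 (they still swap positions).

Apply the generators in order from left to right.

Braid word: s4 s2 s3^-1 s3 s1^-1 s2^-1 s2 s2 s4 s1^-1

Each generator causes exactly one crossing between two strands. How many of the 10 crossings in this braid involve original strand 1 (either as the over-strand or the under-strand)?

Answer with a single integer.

Gen 1: crossing 4x5. Involves strand 1? no. Count so far: 0
Gen 2: crossing 2x3. Involves strand 1? no. Count so far: 0
Gen 3: crossing 2x5. Involves strand 1? no. Count so far: 0
Gen 4: crossing 5x2. Involves strand 1? no. Count so far: 0
Gen 5: crossing 1x3. Involves strand 1? yes. Count so far: 1
Gen 6: crossing 1x2. Involves strand 1? yes. Count so far: 2
Gen 7: crossing 2x1. Involves strand 1? yes. Count so far: 3
Gen 8: crossing 1x2. Involves strand 1? yes. Count so far: 4
Gen 9: crossing 5x4. Involves strand 1? no. Count so far: 4
Gen 10: crossing 3x2. Involves strand 1? no. Count so far: 4

Answer: 4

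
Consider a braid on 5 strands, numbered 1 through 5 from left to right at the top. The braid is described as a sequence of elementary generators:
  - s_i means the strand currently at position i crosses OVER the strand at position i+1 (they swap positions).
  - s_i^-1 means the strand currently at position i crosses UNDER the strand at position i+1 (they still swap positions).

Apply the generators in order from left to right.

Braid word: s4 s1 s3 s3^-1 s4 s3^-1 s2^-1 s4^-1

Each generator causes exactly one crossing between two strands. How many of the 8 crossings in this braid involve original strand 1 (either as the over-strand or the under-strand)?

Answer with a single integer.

Gen 1: crossing 4x5. Involves strand 1? no. Count so far: 0
Gen 2: crossing 1x2. Involves strand 1? yes. Count so far: 1
Gen 3: crossing 3x5. Involves strand 1? no. Count so far: 1
Gen 4: crossing 5x3. Involves strand 1? no. Count so far: 1
Gen 5: crossing 5x4. Involves strand 1? no. Count so far: 1
Gen 6: crossing 3x4. Involves strand 1? no. Count so far: 1
Gen 7: crossing 1x4. Involves strand 1? yes. Count so far: 2
Gen 8: crossing 3x5. Involves strand 1? no. Count so far: 2

Answer: 2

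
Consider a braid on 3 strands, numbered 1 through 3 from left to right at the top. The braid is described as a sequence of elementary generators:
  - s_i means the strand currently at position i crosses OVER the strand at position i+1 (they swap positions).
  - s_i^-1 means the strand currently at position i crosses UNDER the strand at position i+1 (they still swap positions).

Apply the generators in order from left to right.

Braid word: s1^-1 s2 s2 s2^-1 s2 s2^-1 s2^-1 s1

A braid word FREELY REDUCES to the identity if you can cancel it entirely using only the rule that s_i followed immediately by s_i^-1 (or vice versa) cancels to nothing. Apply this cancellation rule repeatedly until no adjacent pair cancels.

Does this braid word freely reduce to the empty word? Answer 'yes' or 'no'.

Answer: yes

Derivation:
Gen 1 (s1^-1): push. Stack: [s1^-1]
Gen 2 (s2): push. Stack: [s1^-1 s2]
Gen 3 (s2): push. Stack: [s1^-1 s2 s2]
Gen 4 (s2^-1): cancels prior s2. Stack: [s1^-1 s2]
Gen 5 (s2): push. Stack: [s1^-1 s2 s2]
Gen 6 (s2^-1): cancels prior s2. Stack: [s1^-1 s2]
Gen 7 (s2^-1): cancels prior s2. Stack: [s1^-1]
Gen 8 (s1): cancels prior s1^-1. Stack: []
Reduced word: (empty)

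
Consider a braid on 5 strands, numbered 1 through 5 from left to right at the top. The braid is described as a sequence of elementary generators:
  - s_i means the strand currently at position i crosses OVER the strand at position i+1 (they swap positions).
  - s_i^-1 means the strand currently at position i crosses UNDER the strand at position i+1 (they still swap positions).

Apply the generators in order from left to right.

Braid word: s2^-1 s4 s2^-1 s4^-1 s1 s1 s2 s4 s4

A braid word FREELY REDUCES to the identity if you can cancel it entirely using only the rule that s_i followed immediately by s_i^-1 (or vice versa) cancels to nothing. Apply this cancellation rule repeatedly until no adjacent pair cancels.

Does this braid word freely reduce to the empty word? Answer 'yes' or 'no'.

Answer: no

Derivation:
Gen 1 (s2^-1): push. Stack: [s2^-1]
Gen 2 (s4): push. Stack: [s2^-1 s4]
Gen 3 (s2^-1): push. Stack: [s2^-1 s4 s2^-1]
Gen 4 (s4^-1): push. Stack: [s2^-1 s4 s2^-1 s4^-1]
Gen 5 (s1): push. Stack: [s2^-1 s4 s2^-1 s4^-1 s1]
Gen 6 (s1): push. Stack: [s2^-1 s4 s2^-1 s4^-1 s1 s1]
Gen 7 (s2): push. Stack: [s2^-1 s4 s2^-1 s4^-1 s1 s1 s2]
Gen 8 (s4): push. Stack: [s2^-1 s4 s2^-1 s4^-1 s1 s1 s2 s4]
Gen 9 (s4): push. Stack: [s2^-1 s4 s2^-1 s4^-1 s1 s1 s2 s4 s4]
Reduced word: s2^-1 s4 s2^-1 s4^-1 s1 s1 s2 s4 s4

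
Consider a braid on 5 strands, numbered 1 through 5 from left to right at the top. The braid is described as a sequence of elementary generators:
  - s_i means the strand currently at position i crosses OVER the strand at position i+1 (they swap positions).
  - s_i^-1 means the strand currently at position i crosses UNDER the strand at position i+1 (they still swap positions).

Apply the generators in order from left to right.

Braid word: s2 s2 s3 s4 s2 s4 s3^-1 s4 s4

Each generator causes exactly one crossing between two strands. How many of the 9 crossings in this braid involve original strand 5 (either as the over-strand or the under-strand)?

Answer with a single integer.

Gen 1: crossing 2x3. Involves strand 5? no. Count so far: 0
Gen 2: crossing 3x2. Involves strand 5? no. Count so far: 0
Gen 3: crossing 3x4. Involves strand 5? no. Count so far: 0
Gen 4: crossing 3x5. Involves strand 5? yes. Count so far: 1
Gen 5: crossing 2x4. Involves strand 5? no. Count so far: 1
Gen 6: crossing 5x3. Involves strand 5? yes. Count so far: 2
Gen 7: crossing 2x3. Involves strand 5? no. Count so far: 2
Gen 8: crossing 2x5. Involves strand 5? yes. Count so far: 3
Gen 9: crossing 5x2. Involves strand 5? yes. Count so far: 4

Answer: 4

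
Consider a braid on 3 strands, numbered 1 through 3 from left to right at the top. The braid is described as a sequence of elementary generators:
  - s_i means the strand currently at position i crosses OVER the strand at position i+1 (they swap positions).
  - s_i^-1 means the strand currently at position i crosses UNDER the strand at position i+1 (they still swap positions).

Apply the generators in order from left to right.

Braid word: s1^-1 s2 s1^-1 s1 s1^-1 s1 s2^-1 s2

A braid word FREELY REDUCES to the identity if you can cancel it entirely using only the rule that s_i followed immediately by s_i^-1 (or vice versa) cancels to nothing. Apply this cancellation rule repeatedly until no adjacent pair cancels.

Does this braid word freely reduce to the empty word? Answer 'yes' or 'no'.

Gen 1 (s1^-1): push. Stack: [s1^-1]
Gen 2 (s2): push. Stack: [s1^-1 s2]
Gen 3 (s1^-1): push. Stack: [s1^-1 s2 s1^-1]
Gen 4 (s1): cancels prior s1^-1. Stack: [s1^-1 s2]
Gen 5 (s1^-1): push. Stack: [s1^-1 s2 s1^-1]
Gen 6 (s1): cancels prior s1^-1. Stack: [s1^-1 s2]
Gen 7 (s2^-1): cancels prior s2. Stack: [s1^-1]
Gen 8 (s2): push. Stack: [s1^-1 s2]
Reduced word: s1^-1 s2

Answer: no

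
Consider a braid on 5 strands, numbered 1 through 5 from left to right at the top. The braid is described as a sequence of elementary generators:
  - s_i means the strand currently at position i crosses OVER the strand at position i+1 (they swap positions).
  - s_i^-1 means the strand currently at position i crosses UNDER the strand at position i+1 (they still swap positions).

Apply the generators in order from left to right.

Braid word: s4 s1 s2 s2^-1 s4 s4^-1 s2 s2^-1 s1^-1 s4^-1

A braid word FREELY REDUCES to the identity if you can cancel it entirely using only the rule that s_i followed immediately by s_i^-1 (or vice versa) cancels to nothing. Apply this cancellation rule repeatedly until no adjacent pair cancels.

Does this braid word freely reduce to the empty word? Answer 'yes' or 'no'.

Gen 1 (s4): push. Stack: [s4]
Gen 2 (s1): push. Stack: [s4 s1]
Gen 3 (s2): push. Stack: [s4 s1 s2]
Gen 4 (s2^-1): cancels prior s2. Stack: [s4 s1]
Gen 5 (s4): push. Stack: [s4 s1 s4]
Gen 6 (s4^-1): cancels prior s4. Stack: [s4 s1]
Gen 7 (s2): push. Stack: [s4 s1 s2]
Gen 8 (s2^-1): cancels prior s2. Stack: [s4 s1]
Gen 9 (s1^-1): cancels prior s1. Stack: [s4]
Gen 10 (s4^-1): cancels prior s4. Stack: []
Reduced word: (empty)

Answer: yes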